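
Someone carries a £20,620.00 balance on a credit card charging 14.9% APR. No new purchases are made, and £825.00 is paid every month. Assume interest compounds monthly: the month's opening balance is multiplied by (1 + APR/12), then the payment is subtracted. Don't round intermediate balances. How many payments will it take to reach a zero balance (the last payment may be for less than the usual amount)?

Monthly rate r = 14.9%/12 = 1.24167% = 0.0124167.
Recurrence: B ← B·(1+r) − £825.00.
Month 1: interest £256.03; balance after payment £20,051.03.
Month 2: interest £248.97; balance after payment £19,475.00.
Closed form: n = −ln(1 − rB₀/P)/ln(1+r) = −ln(0.68966)/ln(1.01242) ≈ 30.110, so the balance reaches zero during payment 31.

31 payments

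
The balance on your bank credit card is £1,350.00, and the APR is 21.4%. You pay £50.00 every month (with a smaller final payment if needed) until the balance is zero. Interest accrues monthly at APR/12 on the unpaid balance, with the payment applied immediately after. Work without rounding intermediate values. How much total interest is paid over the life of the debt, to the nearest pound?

£508

Monthly rate r = 21.4%/12 = 1.78333% = 0.0178333.
Payoff takes n = ⌈−ln(1 − rB₀/P)/ln(1+r)⌉ = ⌈37.158⌉ = 38 payments; the last is £7.97.
Total paid = 37·£50.00 + £7.97 = £1,857.97.
Total interest = total paid − principal = £1,857.97 − £1,350.00 = £507.97.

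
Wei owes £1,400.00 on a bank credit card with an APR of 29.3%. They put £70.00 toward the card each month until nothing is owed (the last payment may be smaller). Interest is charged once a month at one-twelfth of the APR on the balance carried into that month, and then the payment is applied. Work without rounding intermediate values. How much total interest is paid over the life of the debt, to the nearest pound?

£545

Monthly rate r = 29.3%/12 = 2.44167% = 0.0244167.
Payoff takes n = ⌈−ln(1 − rB₀/P)/ln(1+r)⌉ = ⌈27.777⌉ = 28 payments; the last is £54.56.
Total paid = 27·£70.00 + £54.56 = £1,944.56.
Total interest = total paid − principal = £1,944.56 − £1,400.00 = £544.56.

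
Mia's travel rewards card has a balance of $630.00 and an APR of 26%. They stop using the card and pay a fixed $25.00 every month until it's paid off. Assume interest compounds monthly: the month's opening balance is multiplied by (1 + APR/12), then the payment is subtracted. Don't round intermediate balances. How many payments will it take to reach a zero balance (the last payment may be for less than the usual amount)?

Monthly rate r = 26%/12 = 2.16667% = 0.0216667.
Recurrence: B ← B·(1+r) − $25.00.
Month 1: interest $13.65; balance after payment $618.65.
Month 2: interest $13.40; balance after payment $607.05.
Closed form: n = −ln(1 − rB₀/P)/ln(1+r) = −ln(0.454)/ln(1.02167) ≈ 36.839, so the balance reaches zero during payment 37.

37 payments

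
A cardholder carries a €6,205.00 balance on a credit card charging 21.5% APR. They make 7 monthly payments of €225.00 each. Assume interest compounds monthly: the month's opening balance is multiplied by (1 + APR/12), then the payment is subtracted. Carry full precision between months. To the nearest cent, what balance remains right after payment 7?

Monthly rate r = 21.5%/12 = 1.79167% = 0.0179167.
Each month: B ← B·(1+r) − €225.00.
Month 1: interest €111.17; balance after payment €6,091.17.
Month 2: interest €109.13; balance after payment €5,975.31.
Month 3: interest €107.06; balance after payment €5,857.36.
Month 4: interest €104.94; balance after payment €5,737.31.
Month 5: interest €102.79; balance after payment €5,615.10.
Month 6: interest €100.60; balance after payment €5,490.71.
Month 7: interest €98.38; balance after payment €5,364.08.

€5,364.08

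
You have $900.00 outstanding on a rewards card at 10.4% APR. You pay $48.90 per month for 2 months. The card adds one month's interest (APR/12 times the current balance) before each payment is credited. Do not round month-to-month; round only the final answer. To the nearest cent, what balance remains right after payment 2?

$817.44

Monthly rate r = 10.4%/12 = 0.866667% = 0.00866667.
Each month: B ← B·(1+r) − $48.90.
Month 1: interest $7.80; balance after payment $858.90.
Month 2: interest $7.44; balance after payment $817.44.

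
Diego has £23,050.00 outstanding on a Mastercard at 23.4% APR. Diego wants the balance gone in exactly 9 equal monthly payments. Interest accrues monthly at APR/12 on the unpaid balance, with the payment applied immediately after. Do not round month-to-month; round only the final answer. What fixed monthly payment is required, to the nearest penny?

Monthly rate r = 23.4%/12 = 1.95% = 0.0195.
Level-payment amortization: P = B₀·r / (1 − (1+r)^(−n)) = 23050.00·0.0195 / (1 − 1.0195^(−9)).
Denominator 1 − (1+r)^(−9) = 0.159544103.
P = 449.475 / 0.159544103 ≈ 2817.25.

£2,817.25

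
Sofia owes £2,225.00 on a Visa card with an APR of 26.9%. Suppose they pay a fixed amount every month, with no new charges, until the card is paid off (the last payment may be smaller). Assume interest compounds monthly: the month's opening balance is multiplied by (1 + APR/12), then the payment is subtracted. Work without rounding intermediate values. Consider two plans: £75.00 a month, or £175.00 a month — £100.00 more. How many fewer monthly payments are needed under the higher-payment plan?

Monthly rate r = 26.9%/12 = 2.24167% = 0.0224167.
At £75.00/mo: n = ⌈−ln(1 − rB₀/P)/ln(1+r)⌉ = 50 payments (last £25.29); total interest = total paid − £2,225.00 = £1,475.29.
At £175.00/mo: 16 payments (last £23.53); total interest £423.53.
Payments saved = 50 − 16 = 34.

34 fewer payments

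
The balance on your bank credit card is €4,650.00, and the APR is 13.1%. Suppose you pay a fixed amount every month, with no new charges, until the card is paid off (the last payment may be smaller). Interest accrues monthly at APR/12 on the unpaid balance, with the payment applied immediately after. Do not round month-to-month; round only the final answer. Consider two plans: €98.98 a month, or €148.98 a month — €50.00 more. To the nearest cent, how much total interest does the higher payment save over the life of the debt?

€839.59

Monthly rate r = 13.1%/12 = 1.09167% = 0.0109167.
At €98.98/mo: n = ⌈−ln(1 − rB₀/P)/ln(1+r)⌉ = 67 payments (last €23.80); total interest = total paid − €4,650.00 = €1,906.48.
At €148.98/mo: 39 payments (last €55.65); total interest €1,066.89.
Interest saved = €1,906.48 − €1,066.89 = €839.59.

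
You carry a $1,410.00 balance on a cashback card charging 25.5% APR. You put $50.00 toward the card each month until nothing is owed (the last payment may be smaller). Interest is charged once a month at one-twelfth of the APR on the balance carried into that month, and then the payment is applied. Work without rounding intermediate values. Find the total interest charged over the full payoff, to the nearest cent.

Monthly rate r = 25.5%/12 = 2.125% = 0.02125.
Payoff takes n = ⌈−ln(1 − rB₀/P)/ln(1+r)⌉ = ⌈43.487⌉ = 44 payments; the last is $24.48.
Total paid = 43·$50.00 + $24.48 = $2,174.48.
Total interest = total paid − principal = $2,174.48 − $1,410.00 = $764.48.

$764.48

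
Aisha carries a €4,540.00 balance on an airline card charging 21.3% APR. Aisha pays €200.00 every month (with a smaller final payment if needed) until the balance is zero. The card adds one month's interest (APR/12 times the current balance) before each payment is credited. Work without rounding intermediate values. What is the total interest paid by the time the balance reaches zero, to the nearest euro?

Monthly rate r = 21.3%/12 = 1.775% = 0.01775.
Payoff takes n = ⌈−ln(1 − rB₀/P)/ln(1+r)⌉ = ⌈29.311⌉ = 30 payments; the last is €62.64.
Total paid = 29·€200.00 + €62.64 = €5,862.64.
Total interest = total paid − principal = €5,862.64 − €4,540.00 = €1,322.64.

€1,323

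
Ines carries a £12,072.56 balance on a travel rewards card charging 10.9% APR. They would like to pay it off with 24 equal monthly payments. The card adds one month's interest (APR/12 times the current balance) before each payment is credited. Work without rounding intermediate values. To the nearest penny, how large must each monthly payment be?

Monthly rate r = 10.9%/12 = 0.908333% = 0.00908333.
Level-payment amortization: P = B₀·r / (1 − (1+r)^(−n)) = 12072.56·0.00908333 / (1 − 1.00908^(−24)).
Denominator 1 − (1+r)^(−24) = 0.195082806.
P = 109.659 / 0.195082806 ≈ 562.12.

£562.12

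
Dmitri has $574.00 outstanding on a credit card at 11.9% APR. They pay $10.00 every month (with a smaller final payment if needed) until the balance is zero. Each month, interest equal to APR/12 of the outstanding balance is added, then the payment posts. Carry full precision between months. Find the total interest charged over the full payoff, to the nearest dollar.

Monthly rate r = 11.9%/12 = 0.991667% = 0.00991667.
Payoff takes n = ⌈−ln(1 − rB₀/P)/ln(1+r)⌉ = ⌈85.343⌉ = 86 payments; the last is $3.44.
Total paid = 85·$10.00 + $3.44 = $853.44.
Total interest = total paid − principal = $853.44 − $574.00 = $279.44.

$279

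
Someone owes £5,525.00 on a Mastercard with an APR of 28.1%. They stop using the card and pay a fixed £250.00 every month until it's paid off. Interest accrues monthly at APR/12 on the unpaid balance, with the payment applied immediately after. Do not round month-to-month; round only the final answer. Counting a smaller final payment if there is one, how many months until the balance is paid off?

32 months

Monthly rate r = 28.1%/12 = 2.34167% = 0.0234167.
Recurrence: B ← B·(1+r) − £250.00.
Month 1: interest £129.38; balance after payment £5,404.38.
Month 2: interest £126.55; balance after payment £5,280.93.
Closed form: n = −ln(1 − rB₀/P)/ln(1+r) = −ln(0.48249)/ln(1.02342) ≈ 31.486, so the balance reaches zero during payment 32.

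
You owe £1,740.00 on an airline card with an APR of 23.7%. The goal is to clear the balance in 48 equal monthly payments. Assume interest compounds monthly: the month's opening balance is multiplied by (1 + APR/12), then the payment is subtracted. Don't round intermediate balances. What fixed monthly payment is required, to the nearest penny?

Monthly rate r = 23.7%/12 = 1.975% = 0.01975.
Level-payment amortization: P = B₀·r / (1 − (1+r)^(−n)) = 1740.00·0.01975 / (1 − 1.01975^(−48)).
Denominator 1 − (1+r)^(−48) = 0.608887471.
P = 34.365 / 0.608887471 ≈ 56.44.

£56.44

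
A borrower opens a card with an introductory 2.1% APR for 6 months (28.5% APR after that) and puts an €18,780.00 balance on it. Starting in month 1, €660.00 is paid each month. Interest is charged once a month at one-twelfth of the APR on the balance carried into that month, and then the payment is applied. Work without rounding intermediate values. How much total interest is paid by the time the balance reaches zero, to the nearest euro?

Promo months 1–6 at r₀ = 2.1%/12 = 0.00175; months 7+ at r₁ = 28.5%/12 = 0.02375.
After month 6: iterate B ← B·(1+r₀) − €660.00 for 6 months → €15,000.69.
Then at r₁ with €660.00/mo: n₂ = −ln(1 − r₁·B/P)/ln(1+r₁) ≈ 33.06 → 34 more payments.
Total paid = 39·€660.00 + €42.67 = €25,782.67; interest = €25,782.67 − €18,780.00 = €7,002.67.

€7,003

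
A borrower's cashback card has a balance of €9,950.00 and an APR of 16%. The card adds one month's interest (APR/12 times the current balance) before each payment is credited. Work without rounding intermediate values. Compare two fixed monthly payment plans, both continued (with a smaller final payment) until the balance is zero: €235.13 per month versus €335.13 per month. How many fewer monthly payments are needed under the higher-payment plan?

24 fewer payments

Monthly rate r = 16%/12 = 1.33333% = 0.0133333.
At €235.13/mo: n = ⌈−ln(1 − rB₀/P)/ln(1+r)⌉ = 63 payments (last €167.71); total interest = total paid − €9,950.00 = €4,795.77.
At €335.13/mo: 39 payments (last €16.32); total interest €2,801.26.
Payments saved = 63 − 39 = 24.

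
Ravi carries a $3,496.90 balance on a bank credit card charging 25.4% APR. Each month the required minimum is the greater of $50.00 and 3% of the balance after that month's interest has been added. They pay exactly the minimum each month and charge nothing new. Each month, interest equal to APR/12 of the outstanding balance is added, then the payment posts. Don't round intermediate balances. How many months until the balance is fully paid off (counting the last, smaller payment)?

Monthly rate r = 25.4%/12 = 2.11667% = 0.0211667.
While 3% of the post-interest balance exceeds $50.00, each month B ← (B·(1+r))·(1 − 0.03), i.e. B shrinks by the factor (1+r)·0.97 = 0.99053.
This holds for months 1–81. Entering month 82 the balance is $1,618.16; 3% of the post-interest balance is now below $50.00, so the flat $50.00 minimum applies from here.
From month 82 a fixed $50.00 at rate r clears $1,618.16 in 56 more payments. Total: 81 + 56 = 137 months.

137 months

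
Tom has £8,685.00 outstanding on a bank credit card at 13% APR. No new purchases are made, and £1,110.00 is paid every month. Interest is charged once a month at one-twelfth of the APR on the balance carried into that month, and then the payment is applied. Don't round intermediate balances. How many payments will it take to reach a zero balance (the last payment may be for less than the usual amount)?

9 months

Monthly rate r = 13%/12 = 1.08333% = 0.0108333.
Recurrence: B ← B·(1+r) − £1,110.00.
Month 1: interest £94.09; balance after payment £7,669.09.
Month 2: interest £83.08; balance after payment £6,642.17.
Closed form: n = −ln(1 − rB₀/P)/ln(1+r) = −ln(0.91524)/ln(1.01083) ≈ 8.220, so the balance reaches zero during payment 9.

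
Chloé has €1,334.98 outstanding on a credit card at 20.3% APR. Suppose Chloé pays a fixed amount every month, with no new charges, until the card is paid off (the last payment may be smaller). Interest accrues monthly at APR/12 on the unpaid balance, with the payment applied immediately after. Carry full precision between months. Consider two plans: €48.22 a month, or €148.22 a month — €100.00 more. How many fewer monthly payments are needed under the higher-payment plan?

28 fewer payments

Monthly rate r = 20.3%/12 = 1.69167% = 0.0169167.
At €48.22/mo: n = ⌈−ln(1 − rB₀/P)/ln(1+r)⌉ = 38 payments (last €31.92); total interest = total paid − €1,334.98 = €481.08.
At €148.22/mo: 10 payments (last €126.75); total interest €125.75.
Payments saved = 38 − 10 = 28.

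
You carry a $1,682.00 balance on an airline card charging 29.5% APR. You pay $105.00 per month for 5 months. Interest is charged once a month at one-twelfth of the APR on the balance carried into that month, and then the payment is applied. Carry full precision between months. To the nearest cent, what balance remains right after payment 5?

$1,347.71

Monthly rate r = 29.5%/12 = 2.45833% = 0.0245833.
Each month: B ← B·(1+r) − $105.00.
Month 1: interest $41.35; balance after payment $1,618.35.
Month 2: interest $39.78; balance after payment $1,553.13.
Month 3: interest $38.18; balance after payment $1,486.31.
Month 4: interest $36.54; balance after payment $1,417.85.
Month 5: interest $34.86; balance after payment $1,347.71.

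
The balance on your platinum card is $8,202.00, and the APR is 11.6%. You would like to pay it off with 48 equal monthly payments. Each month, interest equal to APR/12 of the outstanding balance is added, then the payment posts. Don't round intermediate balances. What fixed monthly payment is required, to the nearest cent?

$214.38

Monthly rate r = 11.6%/12 = 0.966667% = 0.00966667.
Level-payment amortization: P = B₀·r / (1 − (1+r)^(−n)) = 8202.00·0.00966667 / (1 − 1.00967^(−48)).
Denominator 1 − (1+r)^(−48) = 0.369833798.
P = 79.286 / 0.369833798 ≈ 214.38.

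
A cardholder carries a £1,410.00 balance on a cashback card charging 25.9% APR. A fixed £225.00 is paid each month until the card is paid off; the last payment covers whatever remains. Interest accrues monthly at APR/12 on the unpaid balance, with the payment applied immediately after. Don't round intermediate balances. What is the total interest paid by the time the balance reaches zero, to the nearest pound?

Monthly rate r = 25.9%/12 = 2.15833% = 0.0215833.
Payoff takes n = ⌈−ln(1 − rB₀/P)/ln(1+r)⌉ = ⌈6.805⌉ = 7 payments; the last is £181.60.
Total paid = 6·£225.00 + £181.60 = £1,531.60.
Total interest = total paid − principal = £1,531.60 − £1,410.00 = £121.60.

£122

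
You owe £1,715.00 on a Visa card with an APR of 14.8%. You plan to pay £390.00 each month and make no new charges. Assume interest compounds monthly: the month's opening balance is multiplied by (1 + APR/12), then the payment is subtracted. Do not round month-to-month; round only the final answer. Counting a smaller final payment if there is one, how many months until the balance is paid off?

Monthly rate r = 14.8%/12 = 1.23333% = 0.0123333.
Recurrence: B ← B·(1+r) − £390.00.
Month 1: interest £21.15; balance after payment £1,346.15.
Month 2: interest £16.60; balance after payment £972.75.
Month 3: interest £12.00; balance after payment £594.75.
Month 4: interest £7.34; balance after payment £212.09.
Month 5: interest £2.62; balance after payment £0.00.

5 months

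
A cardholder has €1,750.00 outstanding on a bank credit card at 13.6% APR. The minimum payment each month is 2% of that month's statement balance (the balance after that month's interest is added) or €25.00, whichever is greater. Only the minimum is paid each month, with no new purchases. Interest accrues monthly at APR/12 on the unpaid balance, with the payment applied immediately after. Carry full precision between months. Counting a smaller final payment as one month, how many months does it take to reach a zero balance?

112 months

Monthly rate r = 13.6%/12 = 1.13333% = 0.0113333.
While 2% of the post-interest balance exceeds €25.00, each month B ← (B·(1+r))·(1 − 0.02), i.e. B shrinks by the factor (1+r)·0.98 = 0.99111.
This holds for months 1–39. Entering month 40 the balance is €1,235.19; 2% of the post-interest balance is now below €25.00, so the flat €25.00 minimum applies from here.
From month 40 a fixed €25.00 at rate r clears €1,235.19 in 73 more payments. Total: 39 + 73 = 112 months.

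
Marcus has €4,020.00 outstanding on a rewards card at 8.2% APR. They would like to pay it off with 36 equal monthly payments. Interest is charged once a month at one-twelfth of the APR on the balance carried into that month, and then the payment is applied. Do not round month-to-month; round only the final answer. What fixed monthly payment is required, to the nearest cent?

€126.34

Monthly rate r = 8.2%/12 = 0.683333% = 0.00683333.
Level-payment amortization: P = B₀·r / (1 − (1+r)^(−n)) = 4020.00·0.00683333 / (1 − 1.00683^(−36)).
Denominator 1 − (1+r)^(−36) = 0.217423274.
P = 27.47 / 0.217423274 ≈ 126.34.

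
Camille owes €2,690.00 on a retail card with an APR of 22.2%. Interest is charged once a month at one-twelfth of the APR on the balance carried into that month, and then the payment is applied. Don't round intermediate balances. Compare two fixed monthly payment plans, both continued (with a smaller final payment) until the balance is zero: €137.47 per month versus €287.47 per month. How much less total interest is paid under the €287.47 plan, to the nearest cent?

€389.10

Monthly rate r = 22.2%/12 = 1.85% = 0.0185.
At €137.47/mo: n = ⌈−ln(1 − rB₀/P)/ln(1+r)⌉ = 25 payments (last €71.44); total interest = total paid − €2,690.00 = €680.72.
At €287.47/mo: 11 payments (last €106.92); total interest €291.62.
Interest saved = €680.72 − €291.62 = €389.10.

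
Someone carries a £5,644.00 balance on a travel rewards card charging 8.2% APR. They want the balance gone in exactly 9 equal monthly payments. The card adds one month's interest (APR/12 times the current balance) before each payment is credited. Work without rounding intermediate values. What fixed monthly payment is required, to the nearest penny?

£648.73

Monthly rate r = 8.2%/12 = 0.683333% = 0.00683333.
Level-payment amortization: P = B₀·r / (1 − (1+r)^(−n)) = 5644.00·0.00683333 / (1 − 1.00683^(−9)).
Denominator 1 − (1+r)^(−9) = 0.0594503376.
P = 38.5673 / 0.0594503376 ≈ 648.73.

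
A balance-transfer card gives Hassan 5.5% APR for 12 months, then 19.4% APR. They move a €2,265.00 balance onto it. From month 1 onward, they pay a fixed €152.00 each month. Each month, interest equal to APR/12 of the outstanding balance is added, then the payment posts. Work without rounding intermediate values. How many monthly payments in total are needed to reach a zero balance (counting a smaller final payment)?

Promo months 1–12 at r₀ = 5.5%/12 = 0.00458333; months 13+ at r₁ = 19.4%/12 = 0.0161667.
After month 12: iterate B ← B·(1+r₀) − €152.00 for 12 months → €522.07.
Then at r₁ with €152.00/mo: n₂ = −ln(1 − r₁·B/P)/ln(1+r₁) ≈ 3.56 → 4 more payments.

16 months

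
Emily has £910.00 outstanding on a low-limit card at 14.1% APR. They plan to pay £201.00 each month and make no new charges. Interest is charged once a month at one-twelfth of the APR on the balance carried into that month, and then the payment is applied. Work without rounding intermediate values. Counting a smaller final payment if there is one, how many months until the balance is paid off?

5 payments

Monthly rate r = 14.1%/12 = 1.175% = 0.01175.
Recurrence: B ← B·(1+r) − £201.00.
Month 1: interest £10.69; balance after payment £719.69.
Month 2: interest £8.46; balance after payment £527.15.
Month 3: interest £6.19; balance after payment £332.34.
Month 4: interest £3.91; balance after payment £135.25.
Month 5: interest £1.59; balance after payment £0.00.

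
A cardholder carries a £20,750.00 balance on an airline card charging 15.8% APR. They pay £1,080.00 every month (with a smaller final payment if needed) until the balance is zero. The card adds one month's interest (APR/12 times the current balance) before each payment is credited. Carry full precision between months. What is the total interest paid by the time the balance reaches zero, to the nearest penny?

£3,331.37

Monthly rate r = 15.8%/12 = 1.31667% = 0.0131667.
Payoff takes n = ⌈−ln(1 − rB₀/P)/ln(1+r)⌉ = ⌈22.296⌉ = 23 payments; the last is £321.37.
Total paid = 22·£1,080.00 + £321.37 = £24,081.37.
Total interest = total paid − principal = £24,081.37 − £20,750.00 = £3,331.37.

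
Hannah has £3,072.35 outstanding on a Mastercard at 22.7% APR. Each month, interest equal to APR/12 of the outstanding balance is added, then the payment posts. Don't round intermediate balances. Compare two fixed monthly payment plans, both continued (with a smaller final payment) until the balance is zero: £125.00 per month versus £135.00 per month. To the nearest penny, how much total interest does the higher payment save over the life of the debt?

Monthly rate r = 22.7%/12 = 1.89167% = 0.0189167.
At £125.00/mo: n = ⌈−ln(1 − rB₀/P)/ln(1+r)⌉ = 34 payments (last £46.79); total interest = total paid − £3,072.35 = £1,099.44.
At £135.00/mo: 31 payments (last £5.90); total interest £983.55.
Interest saved = £1,099.44 − £983.55 = £115.89.

£115.89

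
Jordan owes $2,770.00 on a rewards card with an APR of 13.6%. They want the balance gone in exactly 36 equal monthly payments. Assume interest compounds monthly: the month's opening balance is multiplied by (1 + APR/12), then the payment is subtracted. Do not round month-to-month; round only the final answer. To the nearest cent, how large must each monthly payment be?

$94.13

Monthly rate r = 13.6%/12 = 1.13333% = 0.0113333.
Level-payment amortization: P = B₀·r / (1 − (1+r)^(−n)) = 2770.00·0.0113333 / (1 − 1.01133^(−36)).
Denominator 1 − (1+r)^(−36) = 0.333493456.
P = 31.3933 / 0.333493456 ≈ 94.13.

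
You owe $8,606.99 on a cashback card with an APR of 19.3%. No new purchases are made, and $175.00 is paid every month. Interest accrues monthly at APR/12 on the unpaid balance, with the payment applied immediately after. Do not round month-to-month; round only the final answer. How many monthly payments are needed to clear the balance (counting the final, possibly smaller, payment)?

Monthly rate r = 19.3%/12 = 1.60833% = 0.0160833.
Recurrence: B ← B·(1+r) − $175.00.
Month 1: interest $138.43; balance after payment $8,570.42.
Month 2: interest $137.84; balance after payment $8,533.26.
Closed form: n = −ln(1 − rB₀/P)/ln(1+r) = −ln(0.20898)/ln(1.01608) ≈ 98.120, so the balance reaches zero during payment 99.

99 months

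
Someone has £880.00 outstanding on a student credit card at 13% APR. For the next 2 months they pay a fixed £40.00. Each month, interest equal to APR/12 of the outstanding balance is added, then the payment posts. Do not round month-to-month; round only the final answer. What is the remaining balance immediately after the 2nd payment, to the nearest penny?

Monthly rate r = 13%/12 = 1.08333% = 0.0108333.
Each month: B ← B·(1+r) − £40.00.
Month 1: interest £9.53; balance after payment £849.53.
Month 2: interest £9.20; balance after payment £818.74.

£818.74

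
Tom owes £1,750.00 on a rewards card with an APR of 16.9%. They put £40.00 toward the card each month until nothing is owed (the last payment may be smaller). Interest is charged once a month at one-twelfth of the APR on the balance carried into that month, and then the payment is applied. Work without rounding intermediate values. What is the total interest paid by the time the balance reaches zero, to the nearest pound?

Monthly rate r = 16.9%/12 = 1.40833% = 0.0140833.
Payoff takes n = ⌈−ln(1 − rB₀/P)/ln(1+r)⌉ = ⌈68.465⌉ = 69 payments; the last is £18.68.
Total paid = 68·£40.00 + £18.68 = £2,738.68.
Total interest = total paid − principal = £2,738.68 − £1,750.00 = £988.68.

£989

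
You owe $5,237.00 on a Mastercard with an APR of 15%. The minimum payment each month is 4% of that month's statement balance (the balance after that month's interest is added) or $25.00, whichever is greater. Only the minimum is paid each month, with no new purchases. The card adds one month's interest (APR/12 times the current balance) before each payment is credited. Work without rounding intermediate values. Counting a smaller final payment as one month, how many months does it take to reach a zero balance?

Monthly rate r = 15%/12 = 1.25% = 0.0125.
While 4% of the post-interest balance exceeds $25.00, each month B ← (B·(1+r))·(1 − 0.04), i.e. B shrinks by the factor (1+r)·0.96 = 0.972.
This holds for months 1–76. Entering month 77 the balance is $604.95; 4% of the post-interest balance is now below $25.00, so the flat $25.00 minimum applies from here.
From month 77 a fixed $25.00 at rate r clears $604.95 in 29 more payments. Total: 76 + 29 = 105 months.

105 months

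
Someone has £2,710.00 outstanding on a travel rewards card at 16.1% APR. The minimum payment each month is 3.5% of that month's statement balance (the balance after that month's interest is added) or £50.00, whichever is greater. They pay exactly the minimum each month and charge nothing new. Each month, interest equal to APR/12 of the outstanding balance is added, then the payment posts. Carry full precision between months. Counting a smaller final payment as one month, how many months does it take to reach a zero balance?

65 months

Monthly rate r = 16.1%/12 = 1.34167% = 0.0134167.
While 3.5% of the post-interest balance exceeds £50.00, each month B ← (B·(1+r))·(1 − 0.035), i.e. B shrinks by the factor (1+r)·0.965 = 0.97795.
This holds for months 1–30. Entering month 31 the balance is £1,388.13; 3.5% of the post-interest balance is now below £50.00, so the flat £50.00 minimum applies from here.
From month 31 a fixed £50.00 at rate r clears £1,388.13 in 35 more payments. Total: 30 + 35 = 65 months.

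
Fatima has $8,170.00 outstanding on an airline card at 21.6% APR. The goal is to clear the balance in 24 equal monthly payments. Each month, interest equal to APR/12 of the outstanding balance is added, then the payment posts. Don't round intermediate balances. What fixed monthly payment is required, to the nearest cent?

Monthly rate r = 21.6%/12 = 1.8% = 0.018.
Level-payment amortization: P = B₀·r / (1 − (1+r)^(−n)) = 8170.00·0.018 / (1 − 1.018^(−24)).
Denominator 1 − (1+r)^(−24) = 0.348291586.
P = 147.06 / 0.348291586 ≈ 422.23.

$422.23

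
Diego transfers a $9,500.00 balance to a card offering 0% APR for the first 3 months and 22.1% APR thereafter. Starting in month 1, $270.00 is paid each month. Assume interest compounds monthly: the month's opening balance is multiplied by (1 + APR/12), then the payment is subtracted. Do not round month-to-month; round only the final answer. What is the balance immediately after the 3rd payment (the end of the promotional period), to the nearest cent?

Promo months 1–3 at r₀ = 0%/12 = 0; months 4+ at r₁ = 22.1%/12 = 0.0184167.
After month 3 (no interest yet): B = $9,500.00 − 3·$270.00 = $8,690.00.

$8,690.00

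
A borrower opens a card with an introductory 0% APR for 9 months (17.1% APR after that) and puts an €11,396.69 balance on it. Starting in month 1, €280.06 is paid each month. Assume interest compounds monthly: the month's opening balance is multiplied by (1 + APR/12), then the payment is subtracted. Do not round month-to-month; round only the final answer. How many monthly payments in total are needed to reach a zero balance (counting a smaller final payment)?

Promo months 1–9 at r₀ = 0%/12 = 0; months 10+ at r₁ = 17.1%/12 = 0.01425.
After month 9 (no interest yet): B = €11,396.69 − 9·€280.06 = €8,876.15.
Then at r₁ with €280.06/mo: n₂ = −ln(1 − r₁·B/P)/ln(1+r₁) ≈ 42.46 → 43 more payments.

52 months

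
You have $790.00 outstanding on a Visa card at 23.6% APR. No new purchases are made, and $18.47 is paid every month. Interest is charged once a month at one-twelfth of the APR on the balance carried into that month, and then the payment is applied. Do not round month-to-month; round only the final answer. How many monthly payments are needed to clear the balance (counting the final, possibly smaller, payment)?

Monthly rate r = 23.6%/12 = 1.96667% = 0.0196667.
Recurrence: B ← B·(1+r) − $18.47.
Month 1: interest $15.54; balance after payment $787.07.
Month 2: interest $15.48; balance after payment $784.08.
Closed form: n = −ln(1 − rB₀/P)/ln(1+r) = −ln(0.15882)/ln(1.01967) ≈ 94.477, so the balance reaches zero during payment 95.

95 months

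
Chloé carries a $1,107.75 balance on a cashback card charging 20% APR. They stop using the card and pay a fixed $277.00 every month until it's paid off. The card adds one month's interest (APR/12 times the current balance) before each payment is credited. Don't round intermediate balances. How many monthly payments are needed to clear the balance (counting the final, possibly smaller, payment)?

Monthly rate r = 20%/12 = 1.66667% = 0.0166667.
Recurrence: B ← B·(1+r) − $277.00.
Month 1: interest $18.46; balance after payment $849.21.
Month 2: interest $14.15; balance after payment $586.37.
Month 3: interest $9.77; balance after payment $319.14.
Month 4: interest $5.32; balance after payment $47.46.
Month 5: interest $0.79; balance after payment $0.00.

5 payments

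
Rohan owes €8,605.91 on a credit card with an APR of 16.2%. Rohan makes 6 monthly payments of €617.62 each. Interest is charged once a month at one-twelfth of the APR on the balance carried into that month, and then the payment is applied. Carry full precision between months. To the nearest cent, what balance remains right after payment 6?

Monthly rate r = 16.2%/12 = 1.35% = 0.0135.
Each month: B ← B·(1+r) − €617.62.
Month 1: interest €116.18; balance after payment €8,104.47.
Month 2: interest €109.41; balance after payment €7,596.26.
Month 3: interest €102.55; balance after payment €7,081.19.
Month 4: interest €95.60; balance after payment €6,559.17.
Month 5: interest €88.55; balance after payment €6,030.09.
Month 6: interest €81.41; balance after payment €5,493.88.

€5,493.88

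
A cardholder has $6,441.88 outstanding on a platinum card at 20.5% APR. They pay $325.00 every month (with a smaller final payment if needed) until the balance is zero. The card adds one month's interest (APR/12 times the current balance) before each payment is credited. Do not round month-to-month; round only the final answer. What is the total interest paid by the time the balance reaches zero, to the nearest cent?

$1,490.73

Monthly rate r = 20.5%/12 = 1.70833% = 0.0170833.
Payoff takes n = ⌈−ln(1 − rB₀/P)/ln(1+r)⌉ = ⌈24.406⌉ = 25 payments; the last is $132.61.
Total paid = 24·$325.00 + $132.61 = $7,932.61.
Total interest = total paid − principal = $7,932.61 − $6,441.88 = $1,490.73.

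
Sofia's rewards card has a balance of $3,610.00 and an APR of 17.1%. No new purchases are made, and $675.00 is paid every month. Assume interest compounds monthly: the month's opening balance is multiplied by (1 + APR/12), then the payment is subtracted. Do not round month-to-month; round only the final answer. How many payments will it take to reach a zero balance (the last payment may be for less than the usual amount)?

6 months

Monthly rate r = 17.1%/12 = 1.425% = 0.01425.
Recurrence: B ← B·(1+r) − $675.00.
Month 1: interest $51.44; balance after payment $2,986.44.
Month 2: interest $42.56; balance after payment $2,354.00.
Month 3: interest $33.54; balance after payment $1,712.54.
Month 4: interest $24.40; balance after payment $1,061.95.
Month 5: interest $15.13; balance after payment $402.08.
Month 6: interest $5.73; balance after payment $0.00.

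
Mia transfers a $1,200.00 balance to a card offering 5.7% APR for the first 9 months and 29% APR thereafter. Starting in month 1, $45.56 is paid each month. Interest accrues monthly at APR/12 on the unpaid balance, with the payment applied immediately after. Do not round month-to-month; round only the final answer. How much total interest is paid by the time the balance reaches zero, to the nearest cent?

Promo months 1–9 at r₀ = 5.7%/12 = 0.00475; months 10+ at r₁ = 29%/12 = 0.0241667.
After month 9: iterate B ← B·(1+r₀) − $45.56 for 9 months → $834.37.
Then at r₁ with $45.56/mo: n₂ = −ln(1 − r₁·B/P)/ln(1+r₁) ≈ 24.47 → 25 more payments.
Total paid = 33·$45.56 + $21.76 = $1,525.24; interest = $1,525.24 − $1,200.00 = $325.24.

$325.24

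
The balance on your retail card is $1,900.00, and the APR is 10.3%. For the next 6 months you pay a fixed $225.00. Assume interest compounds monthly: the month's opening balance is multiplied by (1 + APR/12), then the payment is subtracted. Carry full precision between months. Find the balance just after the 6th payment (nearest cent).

Monthly rate r = 10.3%/12 = 0.858333% = 0.00858333.
Each month: B ← B·(1+r) − $225.00.
Month 1: interest $16.31; balance after payment $1,691.31.
Month 2: interest $14.52; balance after payment $1,480.83.
Month 3: interest $12.71; balance after payment $1,268.54.
Month 4: interest $10.89; balance after payment $1,054.42.
Month 5: interest $9.05; balance after payment $838.47.
Month 6: interest $7.20; balance after payment $620.67.

$620.67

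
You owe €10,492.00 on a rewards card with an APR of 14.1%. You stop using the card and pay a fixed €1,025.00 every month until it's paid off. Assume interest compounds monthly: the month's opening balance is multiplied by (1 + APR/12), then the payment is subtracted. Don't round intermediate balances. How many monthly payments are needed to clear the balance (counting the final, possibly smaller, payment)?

11 months

Monthly rate r = 14.1%/12 = 1.175% = 0.01175.
Recurrence: B ← B·(1+r) − €1,025.00.
Month 1: interest €123.28; balance after payment €9,590.28.
Month 2: interest €112.69; balance after payment €8,677.97.
Closed form: n = −ln(1 − rB₀/P)/ln(1+r) = −ln(0.87973)/ln(1.01175) ≈ 10.970, so the balance reaches zero during payment 11.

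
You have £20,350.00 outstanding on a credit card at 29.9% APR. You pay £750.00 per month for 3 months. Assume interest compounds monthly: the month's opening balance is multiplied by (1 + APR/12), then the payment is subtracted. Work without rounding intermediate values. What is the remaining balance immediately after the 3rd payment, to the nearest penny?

Monthly rate r = 29.9%/12 = 2.49167% = 0.0249167.
Each month: B ← B·(1+r) − £750.00.
Month 1: interest £507.05; balance after payment £20,107.05.
Month 2: interest £501.00; balance after payment £19,858.05.
Month 3: interest £494.80; balance after payment £19,602.85.

£19,602.85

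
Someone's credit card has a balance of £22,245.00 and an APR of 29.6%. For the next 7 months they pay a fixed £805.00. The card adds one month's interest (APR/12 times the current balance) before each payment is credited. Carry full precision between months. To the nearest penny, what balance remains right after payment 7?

Monthly rate r = 29.6%/12 = 2.46667% = 0.0246667.
Each month: B ← B·(1+r) − £805.00.
Month 1: interest £548.71; balance after payment £21,988.71.
Month 2: interest £542.39; balance after payment £21,726.10.
Month 3: interest £535.91; balance after payment £21,457.01.
Month 4: interest £529.27; balance after payment £21,181.28.
Month 5: interest £522.47; balance after payment £20,898.75.
Month 6: interest £515.50; balance after payment £20,609.26.
Month 7: interest £508.36; balance after payment £20,312.62.

£20,312.62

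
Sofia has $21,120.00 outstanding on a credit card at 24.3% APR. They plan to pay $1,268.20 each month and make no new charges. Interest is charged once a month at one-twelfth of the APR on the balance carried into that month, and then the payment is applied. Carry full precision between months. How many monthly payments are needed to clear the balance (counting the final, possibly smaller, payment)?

Monthly rate r = 24.3%/12 = 2.025% = 0.02025.
Recurrence: B ← B·(1+r) − $1,268.20.
Month 1: interest $427.68; balance after payment $20,279.48.
Month 2: interest $410.66; balance after payment $19,421.94.
Closed form: n = −ln(1 − rB₀/P)/ln(1+r) = −ln(0.66277)/ln(1.02025) ≈ 20.518, so the balance reaches zero during payment 21.

21 payments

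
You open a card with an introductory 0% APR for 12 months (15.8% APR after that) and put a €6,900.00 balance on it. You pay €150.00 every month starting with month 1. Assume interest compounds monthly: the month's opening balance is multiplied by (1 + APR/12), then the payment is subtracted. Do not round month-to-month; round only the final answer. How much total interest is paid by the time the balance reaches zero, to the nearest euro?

Promo months 1–12 at r₀ = 0%/12 = 0; months 13+ at r₁ = 15.8%/12 = 0.0131667.
After month 12 (no interest yet): B = €6,900.00 − 12·€150.00 = €5,100.00.
Then at r₁ with €150.00/mo: n₂ = −ln(1 − r₁·B/P)/ln(1+r₁) ≈ 45.38 → 46 more payments.
Total paid = 57·€150.00 + €57.23 = €8,607.23; interest = €8,607.23 − €6,900.00 = €1,707.23.

€1,707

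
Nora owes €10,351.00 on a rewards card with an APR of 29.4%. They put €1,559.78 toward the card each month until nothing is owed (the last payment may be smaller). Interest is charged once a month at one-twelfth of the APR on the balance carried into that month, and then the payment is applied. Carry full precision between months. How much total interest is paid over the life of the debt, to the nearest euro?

Monthly rate r = 29.4%/12 = 2.45% = 0.0245.
Payoff takes n = ⌈−ln(1 − rB₀/P)/ln(1+r)⌉ = ⌈7.331⌉ = 8 payments; the last is €520.02.
Total paid = 7·€1,559.78 + €520.02 = €11,438.48.
Total interest = total paid − principal = €11,438.48 − €10,351.00 = €1,087.48.

€1,087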